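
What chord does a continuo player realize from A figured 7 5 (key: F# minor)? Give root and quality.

The figures 7 5 indicate a seventh chord in root position.
In root position the bass is the root, so the root is A.
The chord tones are A, C#, E, G#, giving A major seventh.

A major seventh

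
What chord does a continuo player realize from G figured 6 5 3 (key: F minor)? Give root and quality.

The figures 6 5 3 indicate a seventh chord in first inversion.
In first inversion the root lies a sixth above the bass: a sixth above G in F minor is Eb.
The chord tones are G, Bb, Db, Eb, giving Eb dominant seventh.

Eb dominant seventh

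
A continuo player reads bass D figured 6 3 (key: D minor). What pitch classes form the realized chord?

D, F, Bb

A third above D in this key is F.
A sixth above D in this key is Bb.
Together with the bass D, this spells Bb major in first inversion.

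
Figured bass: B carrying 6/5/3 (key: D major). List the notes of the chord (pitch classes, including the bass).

B, D, F#, G

A third above B in this key is D.
A fifth above B in this key is F#.
A sixth above B in this key is G.
Together with the bass B, this spells G major seventh in first inversion.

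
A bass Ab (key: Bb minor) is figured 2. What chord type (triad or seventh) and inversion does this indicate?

2 is shorthand for 6/4/2.
Intervals of 6/4/2 above the bass form a seventh chord; the bass is the seventh, so this is third inversion.

seventh chord, third inversion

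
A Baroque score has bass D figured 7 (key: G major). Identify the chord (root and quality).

The figures 7 indicate a seventh chord in root position.
In root position the bass is the root, so the root is D.
The chord tones are D, F#, A, C, giving D dominant seventh.

D dominant seventh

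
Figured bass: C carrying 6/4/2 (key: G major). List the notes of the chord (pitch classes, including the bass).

C, D, F#, A

A second above C in this key is D.
A fourth above C in this key is F#.
A sixth above C in this key is A.
Together with the bass C, this spells D dominant seventh in third inversion.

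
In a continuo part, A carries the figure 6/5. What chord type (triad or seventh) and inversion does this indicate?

seventh chord, first inversion

6/5 is shorthand for 6/5/3.
Intervals of 6/5/3 above the bass form a seventh chord; the bass is the third, so this is first inversion.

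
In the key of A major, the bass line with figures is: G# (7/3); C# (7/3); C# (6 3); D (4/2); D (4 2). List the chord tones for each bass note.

G#, B, D, F# | C#, E, G#, B | C#, E, A | D, E, G#, B | D, E, G#, B

G# (7/5/3): G#, B, D, F#.
C# (7/5/3): C#, E, G#, B.
C# (6/3): C#, E, A.
D (6/4/2): D, E, G#, B.
D (6/4/2): D, E, G#, B.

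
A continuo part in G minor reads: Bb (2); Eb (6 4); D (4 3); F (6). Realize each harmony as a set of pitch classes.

Bb (6/4/2): Bb, C, Eb, G.
Eb (6/4): Eb, A, C.
D (6/4/3): D, F, G, Bb.
F (6/3): F, A, D.

Bb, C, Eb, G | Eb, A, C | D, F, G, Bb | F, A, D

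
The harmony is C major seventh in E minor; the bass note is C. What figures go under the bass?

C is the root of C major seventh, so the chord is in root position.
A seventh chord in root position is figured 7/5/3, conventionally abbreviated 7.

7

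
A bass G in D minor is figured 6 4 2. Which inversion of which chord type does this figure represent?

Intervals of 6/4/2 above the bass form a seventh chord; the bass is the seventh, so this is third inversion.

seventh chord, third inversion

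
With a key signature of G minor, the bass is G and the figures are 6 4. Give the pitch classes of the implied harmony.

G, C, Eb

A fourth above G in this key is C.
A sixth above G in this key is Eb.
Together with the bass G, this spells C minor in second inversion.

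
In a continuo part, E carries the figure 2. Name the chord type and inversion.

2 is shorthand for 6/4/2.
Intervals of 6/4/2 above the bass form a seventh chord; the bass is the seventh, so this is third inversion.

seventh chord, third inversion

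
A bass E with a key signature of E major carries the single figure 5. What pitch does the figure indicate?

Counting 4 letter steps above E lands on B; in E major, that letter is B.

B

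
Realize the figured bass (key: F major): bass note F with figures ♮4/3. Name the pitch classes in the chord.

The written figures ♮4/3 are shorthand for 6/4/3: the 6 is implied.
A third above F in this key is A.
A fourth above F in this key is Bb, made natural (B) by the ♮ figure.
A sixth above F in this key is D.
Together with the bass F, this spells B half-diminished seventh in second inversion.

F, A, B, D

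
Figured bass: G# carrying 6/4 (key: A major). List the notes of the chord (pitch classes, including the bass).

A fourth above G# in this key is C#.
A sixth above G# in this key is E.
Together with the bass G#, this spells C# minor in second inversion.

G#, C#, E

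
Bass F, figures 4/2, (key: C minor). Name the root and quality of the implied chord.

The figures 4/2 indicate a seventh chord in third inversion.
In third inversion the root lies a second above the bass: a second above F in C minor is G.
The chord tones are F, G, Bb, D, giving G minor seventh.

G minor seventh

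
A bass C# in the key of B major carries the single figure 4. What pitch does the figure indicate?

F#

Counting 3 letter steps above C# lands on F; in B major, that letter is F#.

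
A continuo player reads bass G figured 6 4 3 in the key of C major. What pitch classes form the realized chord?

G, B, C, E

A third above G in this key is B.
A fourth above G in this key is C.
A sixth above G in this key is E.
Together with the bass G, this spells C major seventh in second inversion.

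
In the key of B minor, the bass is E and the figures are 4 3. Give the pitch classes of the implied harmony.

The written figures 4 3 are shorthand for 6/4/3: the 6 is implied.
A third above E in this key is G.
A fourth above E in this key is A.
A sixth above E in this key is C#.
Together with the bass E, this spells A dominant seventh in second inversion.

E, G, A, C#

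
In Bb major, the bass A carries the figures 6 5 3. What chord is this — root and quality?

F dominant seventh

The figures 6 5 3 indicate a seventh chord in first inversion.
In first inversion the root lies a sixth above the bass: a sixth above A in Bb major is F.
The chord tones are A, C, Eb, F, giving F dominant seventh.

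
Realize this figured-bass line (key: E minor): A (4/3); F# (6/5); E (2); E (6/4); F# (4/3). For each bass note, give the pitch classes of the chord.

A (6/4/3): A, C, D, F#.
F# (6/5/3): F#, A, C, D.
E (6/4/2): E, F#, A, C.
E (6/4): E, A, C.
F# (6/4/3): F#, A, B, D.

A, C, D, F# | F#, A, C, D | E, F#, A, C | E, A, C | F#, A, B, D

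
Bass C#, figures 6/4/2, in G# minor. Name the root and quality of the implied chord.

The figures 6/4/2 indicate a seventh chord in third inversion.
In third inversion the root lies a second above the bass: a second above C# in G# minor is D#.
The chord tones are C#, D#, F#, A#, giving D# minor seventh.

D# minor seventh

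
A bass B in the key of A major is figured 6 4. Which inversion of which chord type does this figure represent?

triad, second inversion

Intervals of 6/4 above the bass form a triad; the bass is the fifth, so this is second inversion.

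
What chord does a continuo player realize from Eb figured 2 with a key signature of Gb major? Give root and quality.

F half-diminished seventh

The figures 2 indicate a seventh chord in third inversion.
In third inversion the root lies a second above the bass: a second above Eb in Gb major is F.
The chord tones are Eb, F, Ab, Cb, giving F half-diminished seventh.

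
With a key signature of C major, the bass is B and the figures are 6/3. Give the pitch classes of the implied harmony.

B, D, G

A third above B in this key is D.
A sixth above B in this key is G.
Together with the bass B, this spells G major in first inversion.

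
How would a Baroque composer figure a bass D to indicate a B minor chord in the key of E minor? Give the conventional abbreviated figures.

6

D is the third of B minor, so the chord is in first inversion.
A triad in first inversion is figured 6/3, conventionally abbreviated 6.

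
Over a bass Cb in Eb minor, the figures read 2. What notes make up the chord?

The written figures 2 are shorthand for 6/4/2: the 6/4 are implied.
A second above Cb in this key is Db.
A fourth above Cb in this key is F.
A sixth above Cb in this key is Ab.
Together with the bass Cb, this spells Db dominant seventh in third inversion.

Cb, Db, F, Ab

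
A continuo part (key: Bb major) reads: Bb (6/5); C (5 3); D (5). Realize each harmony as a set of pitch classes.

Bb (6/5/3): Bb, D, F, G.
C (5/3): C, Eb, G.
D (5/3): D, F, A.

Bb, D, F, G | C, Eb, G | D, F, A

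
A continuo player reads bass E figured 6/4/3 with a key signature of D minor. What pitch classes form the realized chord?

E, G, A, C

A third above E in this key is G.
A fourth above E in this key is A.
A sixth above E in this key is C.
Together with the bass E, this spells A minor seventh in second inversion.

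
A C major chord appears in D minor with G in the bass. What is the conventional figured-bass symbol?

G is the fifth of C major, so the chord is in second inversion.
A triad in second inversion is figured 6/4, conventionally abbreviated 6/4.

6/4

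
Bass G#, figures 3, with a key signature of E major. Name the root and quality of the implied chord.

G# minor

The figures 3 indicate a triad in root position.
In root position the bass is the root, so the root is G#.
The chord tones are G#, B, D#, giving G# minor.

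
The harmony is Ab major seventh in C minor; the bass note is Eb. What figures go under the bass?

4/3

Eb is the fifth of Ab major seventh, so the chord is in second inversion.
A seventh chord in second inversion is figured 6/4/3, conventionally abbreviated 4/3.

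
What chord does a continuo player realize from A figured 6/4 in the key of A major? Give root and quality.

D major

The figures 6/4 indicate a triad in second inversion.
In second inversion the root lies a fourth above the bass: a fourth above A in A major is D.
The chord tones are A, D, F#, giving D major.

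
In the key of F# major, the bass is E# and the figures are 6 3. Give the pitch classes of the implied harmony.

A third above E# in this key is G#.
A sixth above E# in this key is C#.
Together with the bass E#, this spells C# major in first inversion.

E#, G#, C#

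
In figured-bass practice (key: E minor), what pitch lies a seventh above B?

Counting 6 letter steps above B lands on A; in E minor, that letter is A.

A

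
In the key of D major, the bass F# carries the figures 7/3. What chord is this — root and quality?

F# minor seventh

The figures 7/3 indicate a seventh chord in root position.
In root position the bass is the root, so the root is F#.
The chord tones are F#, A, C#, E, giving F# minor seventh.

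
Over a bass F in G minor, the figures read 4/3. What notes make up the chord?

The written figures 4/3 are shorthand for 6/4/3: the 6 is implied.
A third above F in this key is A.
A fourth above F in this key is Bb.
A sixth above F in this key is D.
Together with the bass F, this spells Bb major seventh in second inversion.

F, A, Bb, D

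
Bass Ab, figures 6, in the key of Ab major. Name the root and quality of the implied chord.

The figures 6 indicate a triad in first inversion.
In first inversion the root lies a sixth above the bass: a sixth above Ab in Ab major is F.
The chord tones are Ab, C, F, giving F minor.

F minor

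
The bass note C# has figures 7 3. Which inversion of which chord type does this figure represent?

7 3 is shorthand for 7/5/3.
Intervals of 7/5/3 above the bass form a seventh chord; the bass is the root, so this is root position.

seventh chord, root position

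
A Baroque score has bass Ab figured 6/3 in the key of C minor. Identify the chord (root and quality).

The figures 6/3 indicate a triad in first inversion.
In first inversion the root lies a sixth above the bass: a sixth above Ab in C minor is F.
The chord tones are Ab, C, F, giving F minor.

F minor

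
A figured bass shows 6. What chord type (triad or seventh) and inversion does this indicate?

6 is shorthand for 6/3.
Intervals of 6/3 above the bass form a triad; the bass is the third, so this is first inversion.

triad, first inversion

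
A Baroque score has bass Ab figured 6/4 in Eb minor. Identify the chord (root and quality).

The figures 6/4 indicate a triad in second inversion.
In second inversion the root lies a fourth above the bass: a fourth above Ab in Eb minor is Db.
The chord tones are Ab, Db, F, giving Db major.

Db major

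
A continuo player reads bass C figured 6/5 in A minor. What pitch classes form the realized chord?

C, E, G, A

The written figures 6/5 are shorthand for 6/5/3: the 3 is implied.
A third above C in this key is E.
A fifth above C in this key is G.
A sixth above C in this key is A.
Together with the bass C, this spells A minor seventh in first inversion.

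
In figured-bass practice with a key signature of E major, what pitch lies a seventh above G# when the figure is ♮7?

F

Counting 6 letter steps above G# lands on F; in E major, that letter is F#.
The ♮7 figure makes it natural, giving F.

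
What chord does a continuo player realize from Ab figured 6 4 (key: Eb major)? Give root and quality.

D diminished

The figures 6 4 indicate a triad in second inversion.
In second inversion the root lies a fourth above the bass: a fourth above Ab in Eb major is D.
The chord tones are Ab, D, F, giving D diminished.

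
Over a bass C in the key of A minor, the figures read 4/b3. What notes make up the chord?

The written figures 4/b3 are shorthand for 6/4/3: the 6 is implied.
A third above C in this key is E, lowered to Eb by the flat.
A fourth above C in this key is F.
A sixth above C in this key is A.
Together with the bass C, this spells F dominant seventh in second inversion.

C, Eb, F, A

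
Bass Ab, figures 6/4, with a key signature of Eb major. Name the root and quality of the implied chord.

The figures 6/4 indicate a triad in second inversion.
In second inversion the root lies a fourth above the bass: a fourth above Ab in Eb major is D.
The chord tones are Ab, D, F, giving D diminished.

D diminished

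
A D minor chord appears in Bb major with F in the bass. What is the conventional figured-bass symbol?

6

F is the third of D minor, so the chord is in first inversion.
A triad in first inversion is figured 6/3, conventionally abbreviated 6.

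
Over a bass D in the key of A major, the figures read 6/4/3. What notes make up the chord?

A third above D in this key is F#.
A fourth above D in this key is G#.
A sixth above D in this key is B.
Together with the bass D, this spells G# half-diminished seventh in second inversion.

D, F#, G#, B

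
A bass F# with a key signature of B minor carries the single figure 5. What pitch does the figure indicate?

C#

Counting 4 letter steps above F# lands on C; in B minor, that letter is C#.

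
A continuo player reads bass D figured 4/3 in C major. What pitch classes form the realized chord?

D, F, G, B

The written figures 4/3 are shorthand for 6/4/3: the 6 is implied.
A third above D in this key is F.
A fourth above D in this key is G.
A sixth above D in this key is B.
Together with the bass D, this spells G dominant seventh in second inversion.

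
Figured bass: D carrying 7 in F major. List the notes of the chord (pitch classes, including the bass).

The written figures 7 are shorthand for 7/5/3: the 5/3 are implied.
A third above D in this key is F.
A fifth above D in this key is A.
A seventh above D in this key is C.
Together with the bass D, this spells D minor seventh in root position.

D, F, A, C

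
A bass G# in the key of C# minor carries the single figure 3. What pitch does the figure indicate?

Counting 2 letter steps above G# lands on B; in C# minor, that letter is B.

B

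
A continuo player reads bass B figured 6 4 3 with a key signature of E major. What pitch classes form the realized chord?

A third above B in this key is D#.
A fourth above B in this key is E.
A sixth above B in this key is G#.
Together with the bass B, this spells E major seventh in second inversion.

B, D#, E, G#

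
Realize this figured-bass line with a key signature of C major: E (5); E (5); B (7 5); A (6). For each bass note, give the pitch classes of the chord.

E (5/3): E, G, B.
E (5/3): E, G, B.
B (7/5/3): B, D, F, A.
A (6/3): A, C, F.

E, G, B | E, G, B | B, D, F, A | A, C, F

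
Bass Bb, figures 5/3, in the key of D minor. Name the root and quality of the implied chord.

The figures 5/3 indicate a triad in root position.
In root position the bass is the root, so the root is Bb.
The chord tones are Bb, D, F, giving Bb major.

Bb major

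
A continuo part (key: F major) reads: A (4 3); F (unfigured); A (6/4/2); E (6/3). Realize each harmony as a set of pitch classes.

A, C, D, F | F, A, C | A, Bb, D, F | E, G, C

A (6/4/3): A, C, D, F.
F (5/3): F, A, C.
A (6/4/2): A, Bb, D, F.
E (6/3): E, G, C.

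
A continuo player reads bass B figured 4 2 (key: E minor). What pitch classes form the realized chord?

The written figures 4 2 are shorthand for 6/4/2: the 6 is implied.
A second above B in this key is C.
A fourth above B in this key is E.
A sixth above B in this key is G.
Together with the bass B, this spells C major seventh in third inversion.

B, C, E, G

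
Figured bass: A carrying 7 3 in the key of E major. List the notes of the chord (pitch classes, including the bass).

A, C#, E, G#

The written figures 7 3 are shorthand for 7/5/3: the 5 is implied.
A third above A in this key is C#.
A fifth above A in this key is E.
A seventh above A in this key is G#.
Together with the bass A, this spells A major seventh in root position.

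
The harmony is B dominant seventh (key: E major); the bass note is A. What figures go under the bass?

A is the seventh of B dominant seventh, so the chord is in third inversion.
A seventh chord in third inversion is figured 6/4/2, conventionally abbreviated 4/2.

4/2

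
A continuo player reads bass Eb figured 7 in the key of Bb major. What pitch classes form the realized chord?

The written figures 7 are shorthand for 7/5/3: the 5/3 are implied.
A third above Eb in this key is G.
A fifth above Eb in this key is Bb.
A seventh above Eb in this key is D.
Together with the bass Eb, this spells Eb major seventh in root position.

Eb, G, Bb, D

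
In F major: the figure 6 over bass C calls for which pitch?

A

Counting 5 letter steps above C lands on A; in F major, that letter is A.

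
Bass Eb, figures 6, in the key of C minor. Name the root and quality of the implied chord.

C minor

The figures 6 indicate a triad in first inversion.
In first inversion the root lies a sixth above the bass: a sixth above Eb in C minor is C.
The chord tones are Eb, G, C, giving C minor.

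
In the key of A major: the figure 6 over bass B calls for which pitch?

Counting 5 letter steps above B lands on G; in A major, that letter is G#.

G#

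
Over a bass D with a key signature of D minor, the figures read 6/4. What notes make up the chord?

A fourth above D in this key is G.
A sixth above D in this key is Bb.
Together with the bass D, this spells G minor in second inversion.

D, G, Bb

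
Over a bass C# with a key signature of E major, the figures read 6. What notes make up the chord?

C#, E, A

The written figures 6 are shorthand for 6/3: the 3 is implied.
A third above C# in this key is E.
A sixth above C# in this key is A.
Together with the bass C#, this spells A major in first inversion.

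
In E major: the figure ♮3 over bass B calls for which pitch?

Counting 2 letter steps above B lands on D; in E major, that letter is D#.
The ♮3 figure makes it natural, giving D.

D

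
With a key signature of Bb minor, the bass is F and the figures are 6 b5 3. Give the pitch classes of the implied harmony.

A third above F in this key is Ab.
A fifth above F in this key is C, lowered to Cb by the flat.
A sixth above F in this key is Db.
Together with the bass F, this spells Db dominant seventh in first inversion.

F, Ab, Cb, Db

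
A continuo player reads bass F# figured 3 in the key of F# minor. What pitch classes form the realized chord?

The written figures 3 are shorthand for 5/3: the 5 is implied.
A third above F# in this key is A.
A fifth above F# in this key is C#.
Together with the bass F#, this spells F# minor in root position.

F#, A, C#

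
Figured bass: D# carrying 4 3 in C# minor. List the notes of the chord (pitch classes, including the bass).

The written figures 4 3 are shorthand for 6/4/3: the 6 is implied.
A third above D# in this key is F#.
A fourth above D# in this key is G#.
A sixth above D# in this key is B.
Together with the bass D#, this spells G# minor seventh in second inversion.

D#, F#, G#, B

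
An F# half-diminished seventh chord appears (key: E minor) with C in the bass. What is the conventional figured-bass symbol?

4/3

C is the fifth of F# half-diminished seventh, so the chord is in second inversion.
A seventh chord in second inversion is figured 6/4/3, conventionally abbreviated 4/3.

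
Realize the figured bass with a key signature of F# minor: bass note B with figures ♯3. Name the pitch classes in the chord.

B, D#, F#

The written figures ♯3 are shorthand for 5/3: the 5 is implied.
A third above B in this key is D, raised to D# by the sharp.
A fifth above B in this key is F#.
Together with the bass B, this spells B major in root position.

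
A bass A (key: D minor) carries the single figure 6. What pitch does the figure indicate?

Counting 5 letter steps above A lands on F; in D minor, that letter is F.

F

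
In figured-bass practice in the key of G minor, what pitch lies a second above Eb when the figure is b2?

Counting 1 letter step above Eb lands on F; in G minor, that letter is F.
The b2 figure lowers it a semitone, giving Fb.

Fb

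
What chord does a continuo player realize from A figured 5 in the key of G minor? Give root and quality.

A diminished

The figures 5 indicate a triad in root position.
In root position the bass is the root, so the root is A.
The chord tones are A, C, Eb, giving A diminished.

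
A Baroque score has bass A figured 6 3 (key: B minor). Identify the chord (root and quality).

The figures 6 3 indicate a triad in first inversion.
In first inversion the root lies a sixth above the bass: a sixth above A in B minor is F#.
The chord tones are A, C#, F#, giving F# minor.

F# minor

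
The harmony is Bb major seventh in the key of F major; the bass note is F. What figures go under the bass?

4/3

F is the fifth of Bb major seventh, so the chord is in second inversion.
A seventh chord in second inversion is figured 6/4/3, conventionally abbreviated 4/3.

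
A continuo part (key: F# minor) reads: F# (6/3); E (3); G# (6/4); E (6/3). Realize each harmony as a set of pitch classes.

F# (6/3): F#, A, D.
E (5/3): E, G#, B.
G# (6/4): G#, C#, E.
E (6/3): E, G#, C#.

F#, A, D | E, G#, B | G#, C#, E | E, G#, C#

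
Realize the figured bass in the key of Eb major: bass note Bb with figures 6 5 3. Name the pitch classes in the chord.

A third above Bb in this key is D.
A fifth above Bb in this key is F.
A sixth above Bb in this key is G.
Together with the bass Bb, this spells G minor seventh in first inversion.

Bb, D, F, G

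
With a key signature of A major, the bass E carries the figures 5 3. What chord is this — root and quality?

The figures 5 3 indicate a triad in root position.
In root position the bass is the root, so the root is E.
The chord tones are E, G#, B, giving E major.

E major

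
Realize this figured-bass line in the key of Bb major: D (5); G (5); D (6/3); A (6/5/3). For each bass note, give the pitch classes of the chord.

D, F, A | G, Bb, D | D, F, Bb | A, C, Eb, F

D (5/3): D, F, A.
G (5/3): G, Bb, D.
D (6/3): D, F, Bb.
A (6/5/3): A, C, Eb, F.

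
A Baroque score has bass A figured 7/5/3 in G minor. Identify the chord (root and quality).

The figures 7/5/3 indicate a seventh chord in root position.
In root position the bass is the root, so the root is A.
The chord tones are A, C, Eb, G, giving A half-diminished seventh.

A half-diminished seventh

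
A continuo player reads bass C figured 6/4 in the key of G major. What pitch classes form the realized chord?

C, F#, A

A fourth above C in this key is F#.
A sixth above C in this key is A.
Together with the bass C, this spells F# diminished in second inversion.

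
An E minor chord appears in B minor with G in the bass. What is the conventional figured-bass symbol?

6

G is the third of E minor, so the chord is in first inversion.
A triad in first inversion is figured 6/3, conventionally abbreviated 6.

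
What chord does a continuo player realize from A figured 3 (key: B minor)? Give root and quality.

The figures 3 indicate a triad in root position.
In root position the bass is the root, so the root is A.
The chord tones are A, C#, E, giving A major.

A major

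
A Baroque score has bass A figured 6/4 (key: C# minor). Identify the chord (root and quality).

The figures 6/4 indicate a triad in second inversion.
In second inversion the root lies a fourth above the bass: a fourth above A in C# minor is D#.
The chord tones are A, D#, F#, giving D# diminished.

D# diminished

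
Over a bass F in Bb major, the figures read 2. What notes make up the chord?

F, G, Bb, D

The written figures 2 are shorthand for 6/4/2: the 6/4 are implied.
A second above F in this key is G.
A fourth above F in this key is Bb.
A sixth above F in this key is D.
Together with the bass F, this spells G minor seventh in third inversion.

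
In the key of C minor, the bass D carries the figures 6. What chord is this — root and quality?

Bb major

The figures 6 indicate a triad in first inversion.
In first inversion the root lies a sixth above the bass: a sixth above D in C minor is Bb.
The chord tones are D, F, Bb, giving Bb major.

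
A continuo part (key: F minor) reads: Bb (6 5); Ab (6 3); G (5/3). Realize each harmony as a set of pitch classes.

Bb, Db, F, G | Ab, C, F | G, Bb, Db

Bb (6/5/3): Bb, Db, F, G.
Ab (6/3): Ab, C, F.
G (5/3): G, Bb, Db.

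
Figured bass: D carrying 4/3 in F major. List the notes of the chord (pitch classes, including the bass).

The written figures 4/3 are shorthand for 6/4/3: the 6 is implied.
A third above D in this key is F.
A fourth above D in this key is G.
A sixth above D in this key is Bb.
Together with the bass D, this spells G minor seventh in second inversion.

D, F, G, Bb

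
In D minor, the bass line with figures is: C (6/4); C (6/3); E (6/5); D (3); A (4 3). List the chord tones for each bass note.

C, F, A | C, E, A | E, G, Bb, C | D, F, A | A, C, D, F

C (6/4): C, F, A.
C (6/3): C, E, A.
E (6/5/3): E, G, Bb, C.
D (5/3): D, F, A.
A (6/4/3): A, C, D, F.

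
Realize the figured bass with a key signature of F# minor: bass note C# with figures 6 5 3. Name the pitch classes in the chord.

C#, E, G#, A

A third above C# in this key is E.
A fifth above C# in this key is G#.
A sixth above C# in this key is A.
Together with the bass C#, this spells A major seventh in first inversion.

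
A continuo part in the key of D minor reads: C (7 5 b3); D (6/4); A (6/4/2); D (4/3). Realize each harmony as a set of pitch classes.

C (7/5/b3): C, Eb, G, Bb.
D (6/4): D, G, Bb.
A (6/4/2): A, Bb, D, F.
D (6/4/3): D, F, G, Bb.

C, Eb, G, Bb | D, G, Bb | A, Bb, D, F | D, F, G, Bb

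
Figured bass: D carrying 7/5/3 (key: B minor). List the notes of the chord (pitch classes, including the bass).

D, F#, A, C#

A third above D in this key is F#.
A fifth above D in this key is A.
A seventh above D in this key is C#.
Together with the bass D, this spells D major seventh in root position.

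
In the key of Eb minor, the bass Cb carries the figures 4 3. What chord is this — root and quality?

F half-diminished seventh

The figures 4 3 indicate a seventh chord in second inversion.
In second inversion the root lies a fourth above the bass: a fourth above Cb in Eb minor is F.
The chord tones are Cb, Eb, F, Ab, giving F half-diminished seventh.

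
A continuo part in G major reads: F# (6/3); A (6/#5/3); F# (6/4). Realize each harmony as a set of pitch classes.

F#, A, D | A, C, E#, F# | F#, B, D

F# (6/3): F#, A, D.
A (6/#5/3): A, C, E#, F#.
F# (6/4): F#, B, D.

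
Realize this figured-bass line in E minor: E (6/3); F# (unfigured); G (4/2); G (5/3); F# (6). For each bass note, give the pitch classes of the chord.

E (6/3): E, G, C.
F# (5/3): F#, A, C.
G (6/4/2): G, A, C, E.
G (5/3): G, B, D.
F# (6/3): F#, A, D.

E, G, C | F#, A, C | G, A, C, E | G, B, D | F#, A, D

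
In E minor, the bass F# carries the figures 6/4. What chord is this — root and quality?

B minor

The figures 6/4 indicate a triad in second inversion.
In second inversion the root lies a fourth above the bass: a fourth above F# in E minor is B.
The chord tones are F#, B, D, giving B minor.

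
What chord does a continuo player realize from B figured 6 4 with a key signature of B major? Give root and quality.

The figures 6 4 indicate a triad in second inversion.
In second inversion the root lies a fourth above the bass: a fourth above B in B major is E.
The chord tones are B, E, G#, giving E major.

E major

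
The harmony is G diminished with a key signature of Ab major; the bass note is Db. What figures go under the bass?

Db is the fifth of G diminished, so the chord is in second inversion.
A triad in second inversion is figured 6/4, conventionally abbreviated 6/4.

6/4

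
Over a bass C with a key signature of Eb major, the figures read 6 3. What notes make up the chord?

A third above C in this key is Eb.
A sixth above C in this key is Ab.
Together with the bass C, this spells Ab major in first inversion.

C, Eb, Ab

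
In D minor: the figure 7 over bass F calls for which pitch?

E

Counting 6 letter steps above F lands on E; in D minor, that letter is E.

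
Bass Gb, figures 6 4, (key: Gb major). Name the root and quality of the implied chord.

The figures 6 4 indicate a triad in second inversion.
In second inversion the root lies a fourth above the bass: a fourth above Gb in Gb major is Cb.
The chord tones are Gb, Cb, Eb, giving Cb major.

Cb major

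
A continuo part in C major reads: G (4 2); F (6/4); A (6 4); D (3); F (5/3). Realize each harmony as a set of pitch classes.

G (6/4/2): G, A, C, E.
F (6/4): F, B, D.
A (6/4): A, D, F.
D (5/3): D, F, A.
F (5/3): F, A, C.

G, A, C, E | F, B, D | A, D, F | D, F, A | F, A, C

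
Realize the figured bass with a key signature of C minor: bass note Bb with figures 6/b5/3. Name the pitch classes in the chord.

Bb, D, Fb, G

A third above Bb in this key is D.
A fifth above Bb in this key is F, lowered to Fb by the flat.
A sixth above Bb in this key is G.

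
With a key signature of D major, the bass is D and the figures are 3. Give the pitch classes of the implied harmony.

D, F#, A

The written figures 3 are shorthand for 5/3: the 5 is implied.
A third above D in this key is F#.
A fifth above D in this key is A.
Together with the bass D, this spells D major in root position.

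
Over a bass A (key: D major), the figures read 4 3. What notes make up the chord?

The written figures 4 3 are shorthand for 6/4/3: the 6 is implied.
A third above A in this key is C#.
A fourth above A in this key is D.
A sixth above A in this key is F#.
Together with the bass A, this spells D major seventh in second inversion.

A, C#, D, F#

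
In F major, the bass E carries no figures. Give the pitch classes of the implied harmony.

An unfigured bass implies 5/3.
A third above E in this key is G.
A fifth above E in this key is Bb.
Together with the bass E, this spells E diminished in root position.

E, G, Bb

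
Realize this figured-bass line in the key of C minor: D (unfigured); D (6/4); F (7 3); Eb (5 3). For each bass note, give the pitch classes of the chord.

D (5/3): D, F, Ab.
D (6/4): D, G, Bb.
F (7/5/3): F, Ab, C, Eb.
Eb (5/3): Eb, G, Bb.

D, F, Ab | D, G, Bb | F, Ab, C, Eb | Eb, G, Bb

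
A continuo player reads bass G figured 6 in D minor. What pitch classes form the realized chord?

G, Bb, E

The written figures 6 are shorthand for 6/3: the 3 is implied.
A third above G in this key is Bb.
A sixth above G in this key is E.
Together with the bass G, this spells E diminished in first inversion.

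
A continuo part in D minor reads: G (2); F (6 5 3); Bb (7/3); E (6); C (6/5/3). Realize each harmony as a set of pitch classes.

G, A, C, E | F, A, C, D | Bb, D, F, A | E, G, C | C, E, G, A

G (6/4/2): G, A, C, E.
F (6/5/3): F, A, C, D.
Bb (7/5/3): Bb, D, F, A.
E (6/3): E, G, C.
C (6/5/3): C, E, G, A.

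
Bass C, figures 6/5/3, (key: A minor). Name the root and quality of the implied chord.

A minor seventh

The figures 6/5/3 indicate a seventh chord in first inversion.
In first inversion the root lies a sixth above the bass: a sixth above C in A minor is A.
The chord tones are C, E, G, A, giving A minor seventh.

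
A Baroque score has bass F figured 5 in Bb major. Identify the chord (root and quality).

F major

The figures 5 indicate a triad in root position.
In root position the bass is the root, so the root is F.
The chord tones are F, A, C, giving F major.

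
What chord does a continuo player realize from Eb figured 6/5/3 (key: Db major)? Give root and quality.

C half-diminished seventh

The figures 6/5/3 indicate a seventh chord in first inversion.
In first inversion the root lies a sixth above the bass: a sixth above Eb in Db major is C.
The chord tones are Eb, Gb, Bb, C, giving C half-diminished seventh.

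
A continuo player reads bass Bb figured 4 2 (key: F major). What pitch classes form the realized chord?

The written figures 4 2 are shorthand for 6/4/2: the 6 is implied.
A second above Bb in this key is C.
A fourth above Bb in this key is E.
A sixth above Bb in this key is G.
Together with the bass Bb, this spells C dominant seventh in third inversion.

Bb, C, E, G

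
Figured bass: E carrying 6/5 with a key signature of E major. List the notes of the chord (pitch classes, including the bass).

E, G#, B, C#

The written figures 6/5 are shorthand for 6/5/3: the 3 is implied.
A third above E in this key is G#.
A fifth above E in this key is B.
A sixth above E in this key is C#.
Together with the bass E, this spells C# minor seventh in first inversion.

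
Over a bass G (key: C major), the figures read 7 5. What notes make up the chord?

The written figures 7 5 are shorthand for 7/5/3: the 3 is implied.
A third above G in this key is B.
A fifth above G in this key is D.
A seventh above G in this key is F.
Together with the bass G, this spells G dominant seventh in root position.

G, B, D, F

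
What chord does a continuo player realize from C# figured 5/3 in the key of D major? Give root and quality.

The figures 5/3 indicate a triad in root position.
In root position the bass is the root, so the root is C#.
The chord tones are C#, E, G, giving C# diminished.

C# diminished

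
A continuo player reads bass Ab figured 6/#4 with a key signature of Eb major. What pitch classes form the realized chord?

A fourth above Ab in this key is D, raised to D# by the sharp.
A sixth above Ab in this key is F.

Ab, D#, F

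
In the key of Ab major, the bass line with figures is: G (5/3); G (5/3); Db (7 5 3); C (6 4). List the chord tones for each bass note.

G (5/3): G, Bb, Db.
G (5/3): G, Bb, Db.
Db (7/5/3): Db, F, Ab, C.
C (6/4): C, F, Ab.

G, Bb, Db | G, Bb, Db | Db, F, Ab, C | C, F, Ab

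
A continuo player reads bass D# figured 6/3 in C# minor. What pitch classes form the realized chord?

D#, F#, B

A third above D# in this key is F#.
A sixth above D# in this key is B.
Together with the bass D#, this spells B major in first inversion.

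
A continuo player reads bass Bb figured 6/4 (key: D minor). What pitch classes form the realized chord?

A fourth above Bb in this key is E.
A sixth above Bb in this key is G.
Together with the bass Bb, this spells E diminished in second inversion.

Bb, E, G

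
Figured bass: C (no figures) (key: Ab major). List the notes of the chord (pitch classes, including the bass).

C, Eb, G

An unfigured bass implies 5/3.
A third above C in this key is Eb.
A fifth above C in this key is G.
Together with the bass C, this spells C minor in root position.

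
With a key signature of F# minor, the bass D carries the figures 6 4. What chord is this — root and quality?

The figures 6 4 indicate a triad in second inversion.
In second inversion the root lies a fourth above the bass: a fourth above D in F# minor is G#.
The chord tones are D, G#, B, giving G# diminished.

G# diminished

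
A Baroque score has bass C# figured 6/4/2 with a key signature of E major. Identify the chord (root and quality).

The figures 6/4/2 indicate a seventh chord in third inversion.
In third inversion the root lies a second above the bass: a second above C# in E major is D#.
The chord tones are C#, D#, F#, A, giving D# half-diminished seventh.

D# half-diminished seventh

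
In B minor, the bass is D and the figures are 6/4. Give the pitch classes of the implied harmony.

A fourth above D in this key is G.
A sixth above D in this key is B.
Together with the bass D, this spells G major in second inversion.

D, G, B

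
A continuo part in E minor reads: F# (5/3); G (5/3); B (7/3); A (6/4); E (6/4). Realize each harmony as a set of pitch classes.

F# (5/3): F#, A, C.
G (5/3): G, B, D.
B (7/5/3): B, D, F#, A.
A (6/4): A, D, F#.
E (6/4): E, A, C.

F#, A, C | G, B, D | B, D, F#, A | A, D, F# | E, A, C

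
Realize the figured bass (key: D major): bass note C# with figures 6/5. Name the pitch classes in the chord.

C#, E, G, A

The written figures 6/5 are shorthand for 6/5/3: the 3 is implied.
A third above C# in this key is E.
A fifth above C# in this key is G.
A sixth above C# in this key is A.
Together with the bass C#, this spells A dominant seventh in first inversion.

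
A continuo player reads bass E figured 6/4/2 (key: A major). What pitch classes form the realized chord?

E, F#, A, C#

A second above E in this key is F#.
A fourth above E in this key is A.
A sixth above E in this key is C#.
Together with the bass E, this spells F# minor seventh in third inversion.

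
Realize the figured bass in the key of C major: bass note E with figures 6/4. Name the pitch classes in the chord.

E, A, C

A fourth above E in this key is A.
A sixth above E in this key is C.
Together with the bass E, this spells A minor in second inversion.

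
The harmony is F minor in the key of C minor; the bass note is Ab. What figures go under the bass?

Ab is the third of F minor, so the chord is in first inversion.
A triad in first inversion is figured 6/3, conventionally abbreviated 6.

6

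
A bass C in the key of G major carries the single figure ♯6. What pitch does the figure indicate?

Counting 5 letter steps above C lands on A; in G major, that letter is A.
The #6 figure raises it a semitone, giving A#.

A#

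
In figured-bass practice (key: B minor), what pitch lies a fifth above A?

E

Counting 4 letter steps above A lands on E; in B minor, that letter is E.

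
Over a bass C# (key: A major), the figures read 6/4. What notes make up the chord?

C#, F#, A

A fourth above C# in this key is F#.
A sixth above C# in this key is A.
Together with the bass C#, this spells F# minor in second inversion.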